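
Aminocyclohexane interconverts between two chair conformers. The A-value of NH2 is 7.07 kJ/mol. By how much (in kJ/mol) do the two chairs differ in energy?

A monosubstituted cyclohexane has one chair with the amino group axial (E = A = 7.07 kJ/mol) and one with it equatorial (E = 0).
ΔE = 7.07 − 0 = 7.07 kJ/mol.

7.07 kJ/mol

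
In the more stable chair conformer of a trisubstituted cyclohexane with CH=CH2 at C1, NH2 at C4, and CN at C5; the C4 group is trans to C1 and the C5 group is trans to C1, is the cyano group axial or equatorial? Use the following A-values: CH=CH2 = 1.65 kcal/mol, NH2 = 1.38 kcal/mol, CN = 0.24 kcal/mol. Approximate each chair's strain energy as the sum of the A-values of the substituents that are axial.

Chair I (vinyl axial, amino axial, cyano equatorial): E = 3.03 kcal/mol.
Chair II (vinyl equatorial, amino equatorial, cyano axial): E = 0.24 kcal/mol.
Chair II is the more stable (lower-energy) conformer, and in that chair the cyano group is axial.

axial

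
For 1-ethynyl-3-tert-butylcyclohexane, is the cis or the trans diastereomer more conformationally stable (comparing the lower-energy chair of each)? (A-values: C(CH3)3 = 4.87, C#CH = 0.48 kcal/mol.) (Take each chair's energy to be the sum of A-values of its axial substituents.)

At 1,3 positions (parity same): cis → (e,e or a,a); trans → (a,e or e,a).
Best chair for cis: E = 0.00 kcal/mol; best chair for trans: E = 0.48 kcal/mol.
The cis isomer is lower by 0.48 kcal/mol.

cis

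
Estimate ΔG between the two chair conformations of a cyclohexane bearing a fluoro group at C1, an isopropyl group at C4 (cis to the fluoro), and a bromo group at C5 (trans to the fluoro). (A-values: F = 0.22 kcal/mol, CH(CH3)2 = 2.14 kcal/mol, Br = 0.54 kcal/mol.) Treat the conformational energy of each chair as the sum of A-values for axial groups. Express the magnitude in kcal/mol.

2.46 kcal/mol

Chair I (fluoro axial, isopropyl equatorial, bromo equatorial): E = 0.22 kcal/mol.
Chair II (fluoro equatorial, isopropyl axial, bromo axial): E = 2.68 kcal/mol.
ΔE = 2.68 − 0.22 = 2.46 kcal/mol; chair I is more stable.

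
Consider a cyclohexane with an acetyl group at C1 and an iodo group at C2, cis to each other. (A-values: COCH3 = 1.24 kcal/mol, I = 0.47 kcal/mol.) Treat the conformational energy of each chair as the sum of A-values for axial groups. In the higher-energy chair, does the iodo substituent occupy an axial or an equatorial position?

equatorial

C1 and C2 have opposite parity, so for the cis isomer the two substituents are one axial and one equatorial in each chair.
Chair I (acetyl axial, iodo equatorial): E = 1.24 kcal/mol.
Chair II (acetyl equatorial, iodo axial): E = 0.47 kcal/mol.
Chair I is the less stable (higher-energy) conformer, and in that chair the iodo group is equatorial.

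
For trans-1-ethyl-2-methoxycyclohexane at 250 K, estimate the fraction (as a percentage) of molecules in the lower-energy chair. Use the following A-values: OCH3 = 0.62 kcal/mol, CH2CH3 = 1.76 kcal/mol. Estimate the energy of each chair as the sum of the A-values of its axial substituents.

C1 and C2 have opposite parity, so for the trans isomer the two substituents are e,e in one chair and a,a in the other.
Chair I (methoxy axial, ethyl axial): E = 2.38 kcal/mol; chair II (methoxy equatorial, ethyl equatorial): E = 0.00 kcal/mol.
ΔG = 2.38 kcal/mol between the two chairs.
K = exp(ΔG/RT) with R = 1.987×10⁻³ kcal mol⁻¹ K⁻¹ and T = 250 K gives K ≈ 120.
Fraction in the lower-energy chair = K/(K+1) = 99.2%.

99.2%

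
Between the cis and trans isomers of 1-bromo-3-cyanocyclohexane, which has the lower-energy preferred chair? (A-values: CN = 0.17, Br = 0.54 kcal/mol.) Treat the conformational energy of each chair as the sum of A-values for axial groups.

cis

At 1,3 positions (parity same): cis → (e,e or a,a); trans → (a,e or e,a).
Best chair for cis: E = 0.00 kcal/mol; best chair for trans: E = 0.17 kcal/mol.
The cis isomer is lower by 0.17 kcal/mol.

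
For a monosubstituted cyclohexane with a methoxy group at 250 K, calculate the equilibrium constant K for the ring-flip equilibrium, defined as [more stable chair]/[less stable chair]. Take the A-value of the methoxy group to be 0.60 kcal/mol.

One chair has the methoxy group axial (E = 0.60 kcal/mol) and the other has it equatorial (E = 0).
ΔG = 0.60 kcal/mol between the two chairs.
K = exp(ΔG/RT) with R = 1.987×10⁻³ kcal mol⁻¹ K⁻¹ and T = 250 K gives K ≈ 3.35.

K ≈ 3.35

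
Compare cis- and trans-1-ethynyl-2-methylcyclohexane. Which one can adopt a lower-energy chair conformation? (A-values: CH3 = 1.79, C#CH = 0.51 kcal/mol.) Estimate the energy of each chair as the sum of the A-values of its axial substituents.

trans

At 1,2 positions (parity opposite): cis → (a,e or e,a); trans → (e,e or a,a).
Best chair for cis: E = 0.51 kcal/mol; best chair for trans: E = 0.00 kcal/mol.
The trans isomer is lower by 0.51 kcal/mol.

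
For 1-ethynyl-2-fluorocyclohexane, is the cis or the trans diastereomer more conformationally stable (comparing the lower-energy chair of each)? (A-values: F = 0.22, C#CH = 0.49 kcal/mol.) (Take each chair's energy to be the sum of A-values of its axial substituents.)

At 1,2 positions (parity opposite): cis → (a,e or e,a); trans → (e,e or a,a).
Best chair for cis: E = 0.22 kcal/mol; best chair for trans: E = 0.00 kcal/mol.
The trans isomer is lower by 0.22 kcal/mol.

trans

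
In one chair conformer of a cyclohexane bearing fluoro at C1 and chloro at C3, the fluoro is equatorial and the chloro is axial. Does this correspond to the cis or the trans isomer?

C1 and C3 have the same parity, so their axial bonds point in the same direction.
With same-parity carbons, two substituents on the same face are both axial or both equatorial; opposite faces give one of each.
Here the groups are equatorial/axial → opposite face → trans.

trans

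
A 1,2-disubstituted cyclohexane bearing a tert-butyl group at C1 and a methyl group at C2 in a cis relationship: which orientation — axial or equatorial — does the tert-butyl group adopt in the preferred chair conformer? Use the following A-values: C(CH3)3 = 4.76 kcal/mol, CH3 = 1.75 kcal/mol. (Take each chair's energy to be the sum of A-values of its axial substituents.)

equatorial

C1 and C2 have opposite parity, so for the cis isomer the two substituents are one axial and one equatorial in each chair.
Chair I (tert-butyl axial, methyl equatorial): E = 4.76 kcal/mol.
Chair II (tert-butyl equatorial, methyl axial): E = 1.75 kcal/mol.
Chair II is the more stable (lower-energy) conformer, and in that chair the tert-butyl group is equatorial.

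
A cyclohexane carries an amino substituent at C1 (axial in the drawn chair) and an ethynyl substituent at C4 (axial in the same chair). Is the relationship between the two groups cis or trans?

trans

C1 and C4 have opposite parity, so their axial bonds point in opposite directions.
With opposite-parity carbons, two substituents on the same face are one axial and one equatorial; opposite faces give both axial or both equatorial.
Here the groups are axial/axial → opposite face → trans.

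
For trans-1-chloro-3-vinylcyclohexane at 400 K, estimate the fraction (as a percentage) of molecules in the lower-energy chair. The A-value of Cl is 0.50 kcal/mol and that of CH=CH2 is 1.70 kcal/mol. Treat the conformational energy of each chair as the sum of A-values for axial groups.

C1 and C3 have the same parity, so for the trans isomer the two substituents are one axial and one equatorial in each chair.
Chair I (chloro axial, vinyl equatorial): E = 0.50 kcal/mol; chair II (chloro equatorial, vinyl axial): E = 1.70 kcal/mol.
ΔG = 1.20 kcal/mol between the two chairs.
K = exp(ΔG/RT) with R = 1.987×10⁻³ kcal mol⁻¹ K⁻¹ and T = 400 K gives K ≈ 4.53.
Fraction in the lower-energy chair = K/(K+1) = 81.9%.

81.9%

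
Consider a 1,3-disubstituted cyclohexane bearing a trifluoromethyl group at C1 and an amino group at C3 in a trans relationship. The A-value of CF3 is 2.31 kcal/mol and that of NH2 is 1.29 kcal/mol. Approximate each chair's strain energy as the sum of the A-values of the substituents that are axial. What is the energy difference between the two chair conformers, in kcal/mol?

1.02 kcal/mol

C1 and C3 have the same parity, so for the trans isomer the two substituents are one axial and one equatorial in each chair.
Chair I (trifluoromethyl axial, amino equatorial): E = 2.31 kcal/mol.
Chair II (trifluoromethyl equatorial, amino axial): E = 1.29 kcal/mol.
ΔE = 2.31 − 1.29 = 1.02 kcal/mol; chair II is more stable.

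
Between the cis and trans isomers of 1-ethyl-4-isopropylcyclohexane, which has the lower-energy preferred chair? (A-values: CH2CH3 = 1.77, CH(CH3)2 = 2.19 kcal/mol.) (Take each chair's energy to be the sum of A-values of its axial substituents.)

At 1,4 positions (parity opposite): cis → (a,e or e,a); trans → (e,e or a,a).
Best chair for cis: E = 1.77 kcal/mol; best chair for trans: E = 0.00 kcal/mol.
The trans isomer is lower by 1.77 kcal/mol.

trans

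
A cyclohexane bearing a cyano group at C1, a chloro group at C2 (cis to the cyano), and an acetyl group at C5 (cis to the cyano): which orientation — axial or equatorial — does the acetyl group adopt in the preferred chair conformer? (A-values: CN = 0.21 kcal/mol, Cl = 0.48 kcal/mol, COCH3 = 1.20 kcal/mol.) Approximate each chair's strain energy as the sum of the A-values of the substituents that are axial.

Chair I (cyano axial, chloro equatorial, acetyl axial): E = 1.41 kcal/mol.
Chair II (cyano equatorial, chloro axial, acetyl equatorial): E = 0.48 kcal/mol.
Chair II is the more stable (lower-energy) conformer, and in that chair the acetyl group is equatorial.

equatorial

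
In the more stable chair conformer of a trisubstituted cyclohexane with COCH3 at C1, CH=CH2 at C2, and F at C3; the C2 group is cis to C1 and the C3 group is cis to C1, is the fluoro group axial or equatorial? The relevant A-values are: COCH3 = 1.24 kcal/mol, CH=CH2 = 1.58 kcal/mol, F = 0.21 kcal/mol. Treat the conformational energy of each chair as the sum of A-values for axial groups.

Chair I (acetyl axial, vinyl equatorial, fluoro axial): E = 1.45 kcal/mol.
Chair II (acetyl equatorial, vinyl axial, fluoro equatorial): E = 1.58 kcal/mol.
Chair I is the more stable (lower-energy) conformer, and in that chair the fluoro group is axial.

axial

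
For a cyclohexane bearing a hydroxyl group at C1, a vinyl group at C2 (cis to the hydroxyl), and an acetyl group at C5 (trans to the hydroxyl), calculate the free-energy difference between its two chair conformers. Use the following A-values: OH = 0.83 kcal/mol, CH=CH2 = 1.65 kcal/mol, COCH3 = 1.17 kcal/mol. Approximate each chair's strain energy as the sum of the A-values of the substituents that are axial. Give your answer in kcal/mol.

Chair I (hydroxyl axial, vinyl equatorial, acetyl equatorial): E = 0.83 kcal/mol.
Chair II (hydroxyl equatorial, vinyl axial, acetyl axial): E = 2.82 kcal/mol.
ΔE = 2.82 − 0.83 = 1.99 kcal/mol; chair I is more stable.

1.99 kcal/mol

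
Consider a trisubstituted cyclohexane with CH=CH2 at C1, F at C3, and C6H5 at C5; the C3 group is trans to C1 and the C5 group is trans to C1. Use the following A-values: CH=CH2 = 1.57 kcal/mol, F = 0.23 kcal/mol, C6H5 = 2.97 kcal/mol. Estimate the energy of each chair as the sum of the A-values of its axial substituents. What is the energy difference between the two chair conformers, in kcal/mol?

1.63 kcal/mol

Chair I (vinyl axial, fluoro equatorial, phenyl equatorial): E = 1.57 kcal/mol.
Chair II (vinyl equatorial, fluoro axial, phenyl axial): E = 3.20 kcal/mol.
ΔE = 3.20 − 1.57 = 1.63 kcal/mol; chair I is more stable.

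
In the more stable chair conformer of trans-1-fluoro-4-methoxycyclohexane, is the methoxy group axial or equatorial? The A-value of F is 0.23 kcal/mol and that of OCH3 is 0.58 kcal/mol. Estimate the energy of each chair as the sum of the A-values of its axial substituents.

C1 and C4 have opposite parity, so for the trans isomer the two substituents are e,e in one chair and a,a in the other.
Chair I (fluoro axial, methoxy axial): E = 0.81 kcal/mol.
Chair II (fluoro equatorial, methoxy equatorial): E = 0.00 kcal/mol.
Chair II is the more stable (lower-energy) conformer, and in that chair the methoxy group is equatorial.

equatorial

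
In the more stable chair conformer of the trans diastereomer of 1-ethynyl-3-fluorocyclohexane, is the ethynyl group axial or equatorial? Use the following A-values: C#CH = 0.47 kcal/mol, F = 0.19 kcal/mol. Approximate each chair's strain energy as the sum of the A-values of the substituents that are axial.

C1 and C3 have the same parity, so for the trans isomer the two substituents are one axial and one equatorial in each chair.
Chair I (ethynyl axial, fluoro equatorial): E = 0.47 kcal/mol.
Chair II (ethynyl equatorial, fluoro axial): E = 0.19 kcal/mol.
Chair II is the more stable (lower-energy) conformer, and in that chair the ethynyl group is equatorial.

equatorial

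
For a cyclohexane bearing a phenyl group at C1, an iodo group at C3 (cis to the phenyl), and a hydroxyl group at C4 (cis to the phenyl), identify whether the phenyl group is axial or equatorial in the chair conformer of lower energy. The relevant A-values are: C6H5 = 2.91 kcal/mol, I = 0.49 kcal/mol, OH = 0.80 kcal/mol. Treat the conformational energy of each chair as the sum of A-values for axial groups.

equatorial

Chair I (phenyl axial, iodo axial, hydroxyl equatorial): E = 3.40 kcal/mol.
Chair II (phenyl equatorial, iodo equatorial, hydroxyl axial): E = 0.80 kcal/mol.
Chair II is the more stable (lower-energy) conformer, and in that chair the phenyl group is equatorial.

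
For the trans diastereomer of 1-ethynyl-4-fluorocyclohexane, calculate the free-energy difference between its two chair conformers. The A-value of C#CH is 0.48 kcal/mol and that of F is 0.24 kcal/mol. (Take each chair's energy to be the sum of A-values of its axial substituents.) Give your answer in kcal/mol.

C1 and C4 have opposite parity, so for the trans isomer the two substituents are e,e in one chair and a,a in the other.
Chair I (ethynyl axial, fluoro axial): E = 0.72 kcal/mol.
Chair II (ethynyl equatorial, fluoro equatorial): E = 0.00 kcal/mol.
ΔE = 0.72 − 0.00 = 0.72 kcal/mol; chair II is more stable.

0.72 kcal/mol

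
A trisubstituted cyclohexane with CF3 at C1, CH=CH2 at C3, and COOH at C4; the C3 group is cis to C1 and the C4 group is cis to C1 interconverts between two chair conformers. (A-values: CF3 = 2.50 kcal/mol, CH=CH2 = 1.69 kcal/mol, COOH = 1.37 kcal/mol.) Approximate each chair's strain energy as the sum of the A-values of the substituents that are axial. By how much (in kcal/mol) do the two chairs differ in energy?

2.82 kcal/mol

Chair I (trifluoromethyl axial, vinyl axial, carboxyl equatorial): E = 4.19 kcal/mol.
Chair II (trifluoromethyl equatorial, vinyl equatorial, carboxyl axial): E = 1.37 kcal/mol.
ΔE = 4.19 − 1.37 = 2.82 kcal/mol; chair II is more stable.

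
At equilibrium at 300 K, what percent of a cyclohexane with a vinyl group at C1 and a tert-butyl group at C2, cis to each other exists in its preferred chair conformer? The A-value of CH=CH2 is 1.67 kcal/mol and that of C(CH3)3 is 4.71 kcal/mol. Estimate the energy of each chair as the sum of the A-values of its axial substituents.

99.4%

C1 and C2 have opposite parity, so for the cis isomer the two substituents are one axial and one equatorial in each chair.
Chair I (vinyl axial, tert-butyl equatorial): E = 1.67 kcal/mol; chair II (vinyl equatorial, tert-butyl axial): E = 4.71 kcal/mol.
ΔG = 3.04 kcal/mol between the two chairs.
K = exp(ΔG/RT) with R = 1.987×10⁻³ kcal mol⁻¹ K⁻¹ and T = 300 K gives K ≈ 164.
Fraction in the lower-energy chair = K/(K+1) = 99.4%.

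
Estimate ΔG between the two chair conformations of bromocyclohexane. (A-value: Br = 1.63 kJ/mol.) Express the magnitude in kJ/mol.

A monosubstituted cyclohexane has one chair with the bromo group axial (E = A = 1.63 kJ/mol) and one with it equatorial (E = 0).
ΔE = 1.63 − 0 = 1.63 kJ/mol.

1.63 kJ/mol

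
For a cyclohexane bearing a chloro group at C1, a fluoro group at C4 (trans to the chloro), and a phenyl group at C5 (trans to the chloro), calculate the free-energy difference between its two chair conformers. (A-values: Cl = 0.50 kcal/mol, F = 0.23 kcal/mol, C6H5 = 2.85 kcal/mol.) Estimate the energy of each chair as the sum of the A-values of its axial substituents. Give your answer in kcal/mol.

Chair I (chloro axial, fluoro axial, phenyl equatorial): E = 0.73 kcal/mol.
Chair II (chloro equatorial, fluoro equatorial, phenyl axial): E = 2.85 kcal/mol.
ΔE = 2.85 − 0.73 = 2.12 kcal/mol; chair I is more stable.

2.12 kcal/mol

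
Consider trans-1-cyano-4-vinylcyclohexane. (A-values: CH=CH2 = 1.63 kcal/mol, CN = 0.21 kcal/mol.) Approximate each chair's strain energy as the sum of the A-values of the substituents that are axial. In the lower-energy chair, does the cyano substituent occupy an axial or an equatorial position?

C1 and C4 have opposite parity, so for the trans isomer the two substituents are e,e in one chair and a,a in the other.
Chair I (vinyl axial, cyano axial): E = 1.84 kcal/mol.
Chair II (vinyl equatorial, cyano equatorial): E = 0.00 kcal/mol.
Chair II is the more stable (lower-energy) conformer, and in that chair the cyano group is equatorial.

equatorial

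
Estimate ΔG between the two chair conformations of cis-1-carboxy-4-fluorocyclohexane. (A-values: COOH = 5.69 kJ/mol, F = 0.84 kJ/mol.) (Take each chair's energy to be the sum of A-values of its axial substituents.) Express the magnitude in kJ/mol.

C1 and C4 have opposite parity, so for the cis isomer the two substituents are one axial and one equatorial in each chair.
Chair I (carboxyl axial, fluoro equatorial): E = 5.69 kJ/mol.
Chair II (carboxyl equatorial, fluoro axial): E = 0.84 kJ/mol.
ΔE = 5.69 − 0.84 = 4.85 kJ/mol; chair II is more stable.

4.85 kJ/mol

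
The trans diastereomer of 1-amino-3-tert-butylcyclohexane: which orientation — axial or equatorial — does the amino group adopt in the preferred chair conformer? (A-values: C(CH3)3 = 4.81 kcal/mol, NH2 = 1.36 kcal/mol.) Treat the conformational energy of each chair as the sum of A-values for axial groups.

axial

C1 and C3 have the same parity, so for the trans isomer the two substituents are one axial and one equatorial in each chair.
Chair I (tert-butyl axial, amino equatorial): E = 4.81 kcal/mol.
Chair II (tert-butyl equatorial, amino axial): E = 1.36 kcal/mol.
Chair II is the more stable (lower-energy) conformer, and in that chair the amino group is axial.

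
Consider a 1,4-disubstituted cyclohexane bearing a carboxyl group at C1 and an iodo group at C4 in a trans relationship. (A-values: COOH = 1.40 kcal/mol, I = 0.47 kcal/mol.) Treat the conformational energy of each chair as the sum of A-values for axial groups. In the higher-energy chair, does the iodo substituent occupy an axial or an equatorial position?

C1 and C4 have opposite parity, so for the trans isomer the two substituents are e,e in one chair and a,a in the other.
Chair I (carboxyl axial, iodo axial): E = 1.87 kcal/mol.
Chair II (carboxyl equatorial, iodo equatorial): E = 0.00 kcal/mol.
Chair I is the less stable (higher-energy) conformer, and in that chair the iodo group is axial.

axial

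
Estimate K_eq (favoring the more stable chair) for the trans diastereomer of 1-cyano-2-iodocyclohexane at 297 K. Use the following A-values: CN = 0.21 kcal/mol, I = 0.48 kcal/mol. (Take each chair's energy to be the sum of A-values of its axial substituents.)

K ≈ 3.22

C1 and C2 have opposite parity, so for the trans isomer the two substituents are e,e in one chair and a,a in the other.
Chair I (cyano axial, iodo axial): E = 0.69 kcal/mol; chair II (cyano equatorial, iodo equatorial): E = 0.00 kcal/mol.
ΔG = 0.69 kcal/mol between the two chairs.
K = exp(ΔG/RT) with R = 1.987×10⁻³ kcal mol⁻¹ K⁻¹ and T = 297 K gives K ≈ 3.22.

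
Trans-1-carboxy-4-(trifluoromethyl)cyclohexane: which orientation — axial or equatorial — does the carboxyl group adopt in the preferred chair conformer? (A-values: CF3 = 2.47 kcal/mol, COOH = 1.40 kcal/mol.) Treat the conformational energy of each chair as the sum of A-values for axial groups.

C1 and C4 have opposite parity, so for the trans isomer the two substituents are e,e in one chair and a,a in the other.
Chair I (trifluoromethyl axial, carboxyl axial): E = 3.87 kcal/mol.
Chair II (trifluoromethyl equatorial, carboxyl equatorial): E = 0.00 kcal/mol.
Chair II is the more stable (lower-energy) conformer, and in that chair the carboxyl group is equatorial.

equatorial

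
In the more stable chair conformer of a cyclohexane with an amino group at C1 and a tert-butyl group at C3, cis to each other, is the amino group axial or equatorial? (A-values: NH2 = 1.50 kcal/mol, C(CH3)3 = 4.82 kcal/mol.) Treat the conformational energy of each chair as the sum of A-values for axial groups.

equatorial

C1 and C3 have the same parity, so for the cis isomer the two substituents are e,e in one chair and a,a in the other.
Chair I (amino axial, tert-butyl axial): E = 6.32 kcal/mol.
Chair II (amino equatorial, tert-butyl equatorial): E = 0.00 kcal/mol.
Chair II is the more stable (lower-energy) conformer, and in that chair the amino group is equatorial.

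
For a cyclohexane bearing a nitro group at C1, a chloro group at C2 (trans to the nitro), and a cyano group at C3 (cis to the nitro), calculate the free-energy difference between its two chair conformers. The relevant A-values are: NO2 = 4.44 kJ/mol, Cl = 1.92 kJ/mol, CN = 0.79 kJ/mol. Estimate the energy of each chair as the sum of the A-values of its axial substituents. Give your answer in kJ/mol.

7.15 kJ/mol

Chair I (nitro axial, chloro axial, cyano axial): E = 7.15 kJ/mol.
Chair II (nitro equatorial, chloro equatorial, cyano equatorial): E = 0.00 kJ/mol.
ΔE = 7.15 − 0.00 = 7.15 kJ/mol; chair II is more stable.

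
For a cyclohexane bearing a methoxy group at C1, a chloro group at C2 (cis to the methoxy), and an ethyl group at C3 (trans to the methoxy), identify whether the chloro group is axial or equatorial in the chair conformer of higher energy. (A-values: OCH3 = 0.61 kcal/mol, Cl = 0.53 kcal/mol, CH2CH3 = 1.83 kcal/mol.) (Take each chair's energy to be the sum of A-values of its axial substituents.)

axial

Chair I (methoxy axial, chloro equatorial, ethyl equatorial): E = 0.61 kcal/mol.
Chair II (methoxy equatorial, chloro axial, ethyl axial): E = 2.36 kcal/mol.
Chair II is the less stable (higher-energy) conformer, and in that chair the chloro group is axial.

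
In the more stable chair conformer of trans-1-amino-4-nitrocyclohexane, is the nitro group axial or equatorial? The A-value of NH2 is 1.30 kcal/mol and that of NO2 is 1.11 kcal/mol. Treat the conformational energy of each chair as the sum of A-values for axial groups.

equatorial

C1 and C4 have opposite parity, so for the trans isomer the two substituents are e,e in one chair and a,a in the other.
Chair I (amino axial, nitro axial): E = 2.41 kcal/mol.
Chair II (amino equatorial, nitro equatorial): E = 0.00 kcal/mol.
Chair II is the more stable (lower-energy) conformer, and in that chair the nitro group is equatorial.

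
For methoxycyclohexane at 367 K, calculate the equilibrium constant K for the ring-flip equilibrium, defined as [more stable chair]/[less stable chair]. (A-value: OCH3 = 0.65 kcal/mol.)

One chair has the methoxy group axial (E = 0.65 kcal/mol) and the other has it equatorial (E = 0).
ΔG = 0.65 kcal/mol between the two chairs.
K = exp(ΔG/RT) with R = 1.987×10⁻³ kcal mol⁻¹ K⁻¹ and T = 367 K gives K ≈ 2.44.

K ≈ 2.44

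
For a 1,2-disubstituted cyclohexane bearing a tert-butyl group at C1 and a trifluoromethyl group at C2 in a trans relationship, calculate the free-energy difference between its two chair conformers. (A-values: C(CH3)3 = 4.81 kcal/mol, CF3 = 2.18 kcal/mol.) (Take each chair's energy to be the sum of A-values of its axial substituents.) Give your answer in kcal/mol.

C1 and C2 have opposite parity, so for the trans isomer the two substituents are e,e in one chair and a,a in the other.
Chair I (tert-butyl axial, trifluoromethyl axial): E = 6.99 kcal/mol.
Chair II (tert-butyl equatorial, trifluoromethyl equatorial): E = 0.00 kcal/mol.
ΔE = 6.99 − 0.00 = 6.99 kcal/mol; chair II is more stable.

6.99 kcal/mol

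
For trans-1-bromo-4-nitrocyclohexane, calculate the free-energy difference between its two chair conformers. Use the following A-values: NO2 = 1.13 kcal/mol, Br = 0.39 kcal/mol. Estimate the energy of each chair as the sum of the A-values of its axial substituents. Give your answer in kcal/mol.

C1 and C4 have opposite parity, so for the trans isomer the two substituents are e,e in one chair and a,a in the other.
Chair I (nitro axial, bromo axial): E = 1.52 kcal/mol.
Chair II (nitro equatorial, bromo equatorial): E = 0.00 kcal/mol.
ΔE = 1.52 − 0.00 = 1.52 kcal/mol; chair II is more stable.

1.52 kcal/mol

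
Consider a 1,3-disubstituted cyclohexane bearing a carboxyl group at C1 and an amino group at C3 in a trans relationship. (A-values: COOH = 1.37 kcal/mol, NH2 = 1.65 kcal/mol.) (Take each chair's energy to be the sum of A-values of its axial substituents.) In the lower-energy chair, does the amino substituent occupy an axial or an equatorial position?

C1 and C3 have the same parity, so for the trans isomer the two substituents are one axial and one equatorial in each chair.
Chair I (carboxyl axial, amino equatorial): E = 1.37 kcal/mol.
Chair II (carboxyl equatorial, amino axial): E = 1.65 kcal/mol.
Chair I is the more stable (lower-energy) conformer, and in that chair the amino group is equatorial.

equatorial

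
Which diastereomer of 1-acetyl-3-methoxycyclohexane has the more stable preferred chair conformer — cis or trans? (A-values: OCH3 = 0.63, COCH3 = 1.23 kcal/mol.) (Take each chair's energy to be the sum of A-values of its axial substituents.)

cis

At 1,3 positions (parity same): cis → (e,e or a,a); trans → (a,e or e,a).
Best chair for cis: E = 0.00 kcal/mol; best chair for trans: E = 0.63 kcal/mol.
The cis isomer is lower by 0.63 kcal/mol.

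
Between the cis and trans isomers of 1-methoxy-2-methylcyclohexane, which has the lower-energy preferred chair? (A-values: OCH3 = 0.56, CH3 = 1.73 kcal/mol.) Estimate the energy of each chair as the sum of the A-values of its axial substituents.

trans

At 1,2 positions (parity opposite): cis → (a,e or e,a); trans → (e,e or a,a).
Best chair for cis: E = 0.56 kcal/mol; best chair for trans: E = 0.00 kcal/mol.
The trans isomer is lower by 0.56 kcal/mol.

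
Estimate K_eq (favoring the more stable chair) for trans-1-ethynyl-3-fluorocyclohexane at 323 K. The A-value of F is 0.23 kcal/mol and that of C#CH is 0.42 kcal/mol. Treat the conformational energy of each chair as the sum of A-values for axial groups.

C1 and C3 have the same parity, so for the trans isomer the two substituents are one axial and one equatorial in each chair.
Chair I (fluoro axial, ethynyl equatorial): E = 0.23 kcal/mol; chair II (fluoro equatorial, ethynyl axial): E = 0.42 kcal/mol.
ΔG = 0.19 kcal/mol between the two chairs.
K = exp(ΔG/RT) with R = 1.987×10⁻³ kcal mol⁻¹ K⁻¹ and T = 323 K gives K ≈ 1.34.

K ≈ 1.34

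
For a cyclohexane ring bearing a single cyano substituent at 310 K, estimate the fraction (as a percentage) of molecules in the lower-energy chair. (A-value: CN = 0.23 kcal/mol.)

One chair has the cyano group axial (E = 0.23 kcal/mol) and the other has it equatorial (E = 0).
ΔG = 0.23 kcal/mol between the two chairs.
K = exp(ΔG/RT) with R = 1.987×10⁻³ kcal mol⁻¹ K⁻¹ and T = 310 K gives K ≈ 1.45.
Fraction in the lower-energy chair = K/(K+1) = 59.2%.

59.2%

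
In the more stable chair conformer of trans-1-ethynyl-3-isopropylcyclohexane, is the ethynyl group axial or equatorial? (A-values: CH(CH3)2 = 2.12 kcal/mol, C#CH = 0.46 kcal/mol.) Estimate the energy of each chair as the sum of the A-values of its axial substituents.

C1 and C3 have the same parity, so for the trans isomer the two substituents are one axial and one equatorial in each chair.
Chair I (isopropyl axial, ethynyl equatorial): E = 2.12 kcal/mol.
Chair II (isopropyl equatorial, ethynyl axial): E = 0.46 kcal/mol.
Chair II is the more stable (lower-energy) conformer, and in that chair the ethynyl group is axial.

axial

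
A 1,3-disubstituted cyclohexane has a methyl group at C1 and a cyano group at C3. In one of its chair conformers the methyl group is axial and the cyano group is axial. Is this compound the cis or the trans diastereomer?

C1 and C3 have the same parity, so their axial bonds point in the same direction.
With same-parity carbons, two substituents on the same face are both axial or both equatorial; opposite faces give one of each.
Here the groups are axial/axial → same face → cis.

cis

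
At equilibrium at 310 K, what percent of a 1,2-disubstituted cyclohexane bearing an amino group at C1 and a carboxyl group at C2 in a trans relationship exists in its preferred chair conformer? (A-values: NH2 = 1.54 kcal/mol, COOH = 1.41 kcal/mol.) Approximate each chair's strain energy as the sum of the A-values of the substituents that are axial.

99.2%

C1 and C2 have opposite parity, so for the trans isomer the two substituents are e,e in one chair and a,a in the other.
Chair I (amino axial, carboxyl axial): E = 2.95 kcal/mol; chair II (amino equatorial, carboxyl equatorial): E = 0.00 kcal/mol.
ΔG = 2.95 kcal/mol between the two chairs.
K = exp(ΔG/RT) with R = 1.987×10⁻³ kcal mol⁻¹ K⁻¹ and T = 310 K gives K ≈ 120.
Fraction in the lower-energy chair = K/(K+1) = 99.2%.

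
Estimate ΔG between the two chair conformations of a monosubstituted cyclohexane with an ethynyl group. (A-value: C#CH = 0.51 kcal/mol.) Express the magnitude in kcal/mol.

0.51 kcal/mol

A monosubstituted cyclohexane has one chair with the ethynyl group axial (E = A = 0.51 kcal/mol) and one with it equatorial (E = 0).
ΔE = 0.51 − 0 = 0.51 kcal/mol.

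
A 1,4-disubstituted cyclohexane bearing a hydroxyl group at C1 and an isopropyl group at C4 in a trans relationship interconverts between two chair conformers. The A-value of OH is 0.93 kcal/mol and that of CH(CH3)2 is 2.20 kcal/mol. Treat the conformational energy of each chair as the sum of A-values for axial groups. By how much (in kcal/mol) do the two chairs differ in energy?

C1 and C4 have opposite parity, so for the trans isomer the two substituents are e,e in one chair and a,a in the other.
Chair I (hydroxyl axial, isopropyl axial): E = 3.13 kcal/mol.
Chair II (hydroxyl equatorial, isopropyl equatorial): E = 0.00 kcal/mol.
ΔE = 3.13 − 0.00 = 3.13 kcal/mol; chair II is more stable.

3.13 kcal/mol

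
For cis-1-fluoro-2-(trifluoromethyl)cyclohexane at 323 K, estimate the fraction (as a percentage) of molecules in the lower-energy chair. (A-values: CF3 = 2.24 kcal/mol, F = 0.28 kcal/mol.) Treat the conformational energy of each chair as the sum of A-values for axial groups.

C1 and C2 have opposite parity, so for the cis isomer the two substituents are one axial and one equatorial in each chair.
Chair I (trifluoromethyl axial, fluoro equatorial): E = 2.24 kcal/mol; chair II (trifluoromethyl equatorial, fluoro axial): E = 0.28 kcal/mol.
ΔG = 1.96 kcal/mol between the two chairs.
K = exp(ΔG/RT) with R = 1.987×10⁻³ kcal mol⁻¹ K⁻¹ and T = 323 K gives K ≈ 21.2.
Fraction in the lower-energy chair = K/(K+1) = 95.5%.

95.5%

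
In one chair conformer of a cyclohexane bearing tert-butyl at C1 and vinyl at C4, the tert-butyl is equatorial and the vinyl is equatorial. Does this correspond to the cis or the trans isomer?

trans

C1 and C4 have opposite parity, so their axial bonds point in opposite directions.
With opposite-parity carbons, two substituents on the same face are one axial and one equatorial; opposite faces give both axial or both equatorial.
Here the groups are equatorial/equatorial → opposite face → trans.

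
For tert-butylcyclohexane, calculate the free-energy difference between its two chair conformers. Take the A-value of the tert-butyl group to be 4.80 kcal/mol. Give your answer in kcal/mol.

A monosubstituted cyclohexane has one chair with the tert-butyl group axial (E = A = 4.80 kcal/mol) and one with it equatorial (E = 0).
ΔE = 4.80 − 0 = 4.80 kcal/mol.

4.80 kcal/mol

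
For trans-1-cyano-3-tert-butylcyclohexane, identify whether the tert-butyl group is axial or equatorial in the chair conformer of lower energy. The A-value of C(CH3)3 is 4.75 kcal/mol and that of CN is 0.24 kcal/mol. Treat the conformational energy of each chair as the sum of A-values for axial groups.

equatorial

C1 and C3 have the same parity, so for the trans isomer the two substituents are one axial and one equatorial in each chair.
Chair I (tert-butyl axial, cyano equatorial): E = 4.75 kcal/mol.
Chair II (tert-butyl equatorial, cyano axial): E = 0.24 kcal/mol.
Chair II is the more stable (lower-energy) conformer, and in that chair the tert-butyl group is equatorial.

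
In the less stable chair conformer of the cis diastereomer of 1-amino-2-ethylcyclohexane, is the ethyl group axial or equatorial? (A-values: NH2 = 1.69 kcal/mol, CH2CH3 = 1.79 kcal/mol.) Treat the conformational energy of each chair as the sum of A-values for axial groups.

C1 and C2 have opposite parity, so for the cis isomer the two substituents are one axial and one equatorial in each chair.
Chair I (amino axial, ethyl equatorial): E = 1.69 kcal/mol.
Chair II (amino equatorial, ethyl axial): E = 1.79 kcal/mol.
Chair II is the less stable (higher-energy) conformer, and in that chair the ethyl group is axial.

axial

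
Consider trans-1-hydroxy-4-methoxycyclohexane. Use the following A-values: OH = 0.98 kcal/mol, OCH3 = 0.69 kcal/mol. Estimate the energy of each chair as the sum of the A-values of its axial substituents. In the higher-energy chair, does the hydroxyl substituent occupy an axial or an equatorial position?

C1 and C4 have opposite parity, so for the trans isomer the two substituents are e,e in one chair and a,a in the other.
Chair I (hydroxyl axial, methoxy axial): E = 1.67 kcal/mol.
Chair II (hydroxyl equatorial, methoxy equatorial): E = 0.00 kcal/mol.
Chair I is the less stable (higher-energy) conformer, and in that chair the hydroxyl group is axial.

axial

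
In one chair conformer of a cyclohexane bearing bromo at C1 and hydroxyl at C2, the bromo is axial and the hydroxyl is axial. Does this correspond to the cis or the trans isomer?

C1 and C2 have opposite parity, so their axial bonds point in opposite directions.
With opposite-parity carbons, two substituents on the same face are one axial and one equatorial; opposite faces give both axial or both equatorial.
Here the groups are axial/axial → opposite face → trans.

trans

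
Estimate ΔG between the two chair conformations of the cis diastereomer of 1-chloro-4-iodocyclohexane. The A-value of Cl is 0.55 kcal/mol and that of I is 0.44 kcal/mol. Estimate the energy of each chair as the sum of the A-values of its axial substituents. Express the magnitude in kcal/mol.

0.11 kcal/mol

C1 and C4 have opposite parity, so for the cis isomer the two substituents are one axial and one equatorial in each chair.
Chair I (chloro axial, iodo equatorial): E = 0.55 kcal/mol.
Chair II (chloro equatorial, iodo axial): E = 0.44 kcal/mol.
ΔE = 0.55 − 0.44 = 0.11 kcal/mol; chair II is more stable.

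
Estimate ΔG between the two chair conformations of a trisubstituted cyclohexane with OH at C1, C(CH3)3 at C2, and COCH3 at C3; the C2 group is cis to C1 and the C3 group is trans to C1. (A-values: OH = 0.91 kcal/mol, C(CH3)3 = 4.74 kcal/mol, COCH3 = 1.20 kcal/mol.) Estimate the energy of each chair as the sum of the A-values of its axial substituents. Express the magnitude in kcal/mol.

5.03 kcal/mol

Chair I (hydroxyl axial, tert-butyl equatorial, acetyl equatorial): E = 0.91 kcal/mol.
Chair II (hydroxyl equatorial, tert-butyl axial, acetyl axial): E = 5.94 kcal/mol.
ΔE = 5.94 − 0.91 = 5.03 kcal/mol; chair I is more stable.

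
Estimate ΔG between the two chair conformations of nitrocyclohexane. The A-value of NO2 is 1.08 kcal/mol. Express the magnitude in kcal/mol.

1.08 kcal/mol

A monosubstituted cyclohexane has one chair with the nitro group axial (E = A = 1.08 kcal/mol) and one with it equatorial (E = 0).
ΔE = 1.08 − 0 = 1.08 kcal/mol.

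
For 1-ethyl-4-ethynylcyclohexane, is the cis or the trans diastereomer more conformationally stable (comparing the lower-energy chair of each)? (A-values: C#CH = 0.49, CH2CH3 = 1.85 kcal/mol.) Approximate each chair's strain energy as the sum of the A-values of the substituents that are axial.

trans

At 1,4 positions (parity opposite): cis → (a,e or e,a); trans → (e,e or a,a).
Best chair for cis: E = 0.49 kcal/mol; best chair for trans: E = 0.00 kcal/mol.
The trans isomer is lower by 0.49 kcal/mol.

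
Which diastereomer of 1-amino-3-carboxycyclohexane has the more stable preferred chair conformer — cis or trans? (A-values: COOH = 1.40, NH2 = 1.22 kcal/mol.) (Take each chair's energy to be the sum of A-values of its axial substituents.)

cis

At 1,3 positions (parity same): cis → (e,e or a,a); trans → (a,e or e,a).
Best chair for cis: E = 0.00 kcal/mol; best chair for trans: E = 1.22 kcal/mol.
The cis isomer is lower by 1.22 kcal/mol.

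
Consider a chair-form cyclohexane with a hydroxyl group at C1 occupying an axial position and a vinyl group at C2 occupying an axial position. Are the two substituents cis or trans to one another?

C1 and C2 have opposite parity, so their axial bonds point in opposite directions.
With opposite-parity carbons, two substituents on the same face are one axial and one equatorial; opposite faces give both axial or both equatorial.
Here the groups are axial/axial → opposite face → trans.

trans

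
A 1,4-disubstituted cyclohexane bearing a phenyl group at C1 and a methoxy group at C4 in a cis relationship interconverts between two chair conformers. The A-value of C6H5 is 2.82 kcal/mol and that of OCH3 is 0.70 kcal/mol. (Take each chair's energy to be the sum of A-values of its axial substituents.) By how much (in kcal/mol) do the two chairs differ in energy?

C1 and C4 have opposite parity, so for the cis isomer the two substituents are one axial and one equatorial in each chair.
Chair I (phenyl axial, methoxy equatorial): E = 2.82 kcal/mol.
Chair II (phenyl equatorial, methoxy axial): E = 0.70 kcal/mol.
ΔE = 2.82 − 0.70 = 2.12 kcal/mol; chair II is more stable.

2.12 kcal/mol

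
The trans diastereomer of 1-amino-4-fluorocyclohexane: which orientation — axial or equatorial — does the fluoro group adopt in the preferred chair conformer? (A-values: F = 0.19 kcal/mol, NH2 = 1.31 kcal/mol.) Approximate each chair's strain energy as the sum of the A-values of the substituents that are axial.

C1 and C4 have opposite parity, so for the trans isomer the two substituents are e,e in one chair and a,a in the other.
Chair I (fluoro axial, amino axial): E = 1.50 kcal/mol.
Chair II (fluoro equatorial, amino equatorial): E = 0.00 kcal/mol.
Chair II is the more stable (lower-energy) conformer, and in that chair the fluoro group is equatorial.

equatorial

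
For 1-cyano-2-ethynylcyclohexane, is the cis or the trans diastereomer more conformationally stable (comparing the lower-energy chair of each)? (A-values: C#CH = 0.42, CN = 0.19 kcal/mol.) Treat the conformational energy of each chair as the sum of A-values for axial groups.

At 1,2 positions (parity opposite): cis → (a,e or e,a); trans → (e,e or a,a).
Best chair for cis: E = 0.19 kcal/mol; best chair for trans: E = 0.00 kcal/mol.
The trans isomer is lower by 0.19 kcal/mol.

trans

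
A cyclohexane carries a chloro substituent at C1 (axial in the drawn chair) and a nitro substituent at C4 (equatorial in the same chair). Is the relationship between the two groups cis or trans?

C1 and C4 have opposite parity, so their axial bonds point in opposite directions.
With opposite-parity carbons, two substituents on the same face are one axial and one equatorial; opposite faces give both axial or both equatorial.
Here the groups are axial/equatorial → same face → cis.

cis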